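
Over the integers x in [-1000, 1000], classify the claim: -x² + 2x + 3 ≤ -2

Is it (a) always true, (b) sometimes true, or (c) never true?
Holds at x = -2: LHS = -(-2)² + 2·(-2) + 3 = -5; -5 ≤ -2 — holds
Fails at x = 0: LHS = -0² + 2·0 + 3 = 3; 3 ≤ -2 — FAILS
It is satisfied by some integers in the range but not all.

Answer: Sometimes true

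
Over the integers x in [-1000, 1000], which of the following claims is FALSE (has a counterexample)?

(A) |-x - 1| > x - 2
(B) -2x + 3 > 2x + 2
(A) Over all integers in [-1000, 1000], LHS − RHS is smallest at x = 0, where it equals 3:
x = 0: LHS = |-0 - 1| = |-1| = 1, RHS = 0 - 2 = -2; 1 > -2 — holds
At the ends of the range:
x = -1000: LHS = |-(-1000) - 1| = |999| = 999, RHS = (-1000) - 2 = -1002; 999 > -1002 — holds
x = 1000: LHS = |-1000 - 1| = |-1001| = 1001, RHS = 1000 - 2 = 998; 1001 > 998 — holds
Hence LHS − RHS is never zero or negative, i.e. LHS > RHS throughout, so the relation holds for every integer in [-1000, 1000].

(B) x = 1: LHS = -2·1 + 3 = 1, RHS = 2·1 + 2 = 4; 1 > 4 — FAILS

Only (B) has a counterexample.

Answer: B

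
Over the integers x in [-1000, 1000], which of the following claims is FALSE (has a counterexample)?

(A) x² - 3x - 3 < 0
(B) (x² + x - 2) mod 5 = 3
(A) x = -1: LHS = (-1)² - 3·(-1) - 3 = 1; 1 < 0 — FAILS
(B) x = 1: LHS = (1² + 1 - 2) mod 5 = 0 mod 5 = 0; 0 = 3 — FAILS

Answer: Both A and B are false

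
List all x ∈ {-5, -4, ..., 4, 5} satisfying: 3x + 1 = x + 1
Holds for: {0}
Fails for: {-5, -4, -3, -2, -1, 1, 2, 3, 4, 5}

Answer: {0}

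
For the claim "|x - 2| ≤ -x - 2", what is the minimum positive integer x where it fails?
Testing positive integers:
x = 1: LHS = |1 - 2| = |-1| = 1, RHS = -1 - 2 = -3; 1 ≤ -3 — FAILS  ← smallest positive counterexample

Answer: x = 1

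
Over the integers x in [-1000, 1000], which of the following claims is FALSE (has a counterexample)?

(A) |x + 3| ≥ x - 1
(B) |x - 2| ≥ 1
(A) Over all integers in [-1000, 1000], LHS − RHS is smallest at x = 0, where it equals 4:
x = 0: LHS = |0 + 3| = |3| = 3, RHS = 0 - 1 = -1; 3 ≥ -1 — holds
At the ends of the range:
x = -1000: LHS = |(-1000) + 3| = |-997| = 997, RHS = (-1000) - 1 = -1001; 997 ≥ -1001 — holds
x = 1000: LHS = |1000 + 3| = |1003| = 1003, RHS = 1000 - 1 = 999; 1003 ≥ 999 — holds
Hence LHS − RHS is never negative, i.e. LHS ≥ RHS throughout, so the relation holds for every integer in [-1000, 1000].

(B) x = 2: LHS = |2 - 2| = |0| = 0; 0 ≥ 1 — FAILS

Only (B) has a counterexample.

Answer: B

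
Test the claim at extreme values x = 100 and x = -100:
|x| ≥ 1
x = 100: LHS = |100| = 100; 100 ≥ 1 — holds
x = -100: LHS = |-100| = 100; 100 ≥ 1 — holds

Answer: Yes, holds for both x = 100 and x = -100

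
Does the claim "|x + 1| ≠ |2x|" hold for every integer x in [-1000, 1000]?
The claim fails at x = 1:
x = 1: LHS = |1 + 1| = |2| = 2, RHS = |2·1| = |2| = 2; 2 ≠ 2 — FAILS

Because a single integer refutes it, the statement is false.

Answer: False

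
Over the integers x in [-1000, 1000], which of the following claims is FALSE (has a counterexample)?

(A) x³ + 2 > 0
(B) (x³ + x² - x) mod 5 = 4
(A) x = -2: LHS = (-2)³ + 2 = -6; -6 > 0 — FAILS
(B) x = 0: LHS = (0³ + 0² - 0) mod 5 = 0 mod 5 = 0; 0 = 4 — FAILS

Answer: Both A and B are false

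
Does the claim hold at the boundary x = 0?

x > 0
x = 0: 0 > 0 — FAILS

The relation fails at x = 0, so x = 0 is a counterexample.

Answer: No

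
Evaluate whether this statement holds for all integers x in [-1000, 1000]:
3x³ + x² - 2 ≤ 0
The claim fails at x = 1:
x = 1: LHS = 3·1³ + 1² - 2 = 2; 2 ≤ 0 — FAILS

Because a single integer refutes it, the statement is false.

Answer: False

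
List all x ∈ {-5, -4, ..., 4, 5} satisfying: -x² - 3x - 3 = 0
Over all integers in [-5, 5], LHS − RHS is always negative; it is closest to 0 at x = -1, where it equals -1:
x = -1: LHS = -(-1)² - 3·(-1) - 3 = -1; -1 = 0 — FAILS
At the ends of the range:
x = -5: LHS = -(-5)² - 3·(-5) - 3 = -13; -13 = 0 — FAILS
x = 5: LHS = -5² - 3·5 - 3 = -43; -43 = 0 — FAILS
Hence LHS − RHS is never 0, i.e. the two sides are never equal, so the claimed relation (=) fails for every integer in [-5, 5].

Answer: None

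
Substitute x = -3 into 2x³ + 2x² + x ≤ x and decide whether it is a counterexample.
Substitute x = -3 into the relation:
x = -3: LHS = 2·(-3)³ + 2·(-3)² + (-3) = -39; -39 ≤ -3 — holds

The claim holds here, so x = -3 is not a counterexample. (A counterexample exists elsewhere, e.g. x = 1.)

Answer: No, x = -3 is not a counterexample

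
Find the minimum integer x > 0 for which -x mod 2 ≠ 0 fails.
Testing positive integers:
x = 1: LHS = (-1) mod 2 = 1; 1 ≠ 0 — holds
x = 2: LHS = (-2) mod 2 = 0; 0 ≠ 0 — FAILS  ← smallest positive counterexample

Answer: x = 2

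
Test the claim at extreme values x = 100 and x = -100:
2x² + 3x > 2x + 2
x = 100: LHS = 2·100² + 3·100 = 20300, RHS = 2·100 + 2 = 202; 20300 > 202 — holds
x = -100: LHS = 2·(-100)² + 3·(-100) = 19700, RHS = 2·(-100) + 2 = -198; 19700 > -198 — holds

Answer: Yes, holds for both x = 100 and x = -100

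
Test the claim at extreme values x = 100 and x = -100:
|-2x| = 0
x = 100: LHS = |-2·100| = |-200| = 200; 200 = 0 — FAILS
x = -100: LHS = |-2·(-100)| = |200| = 200; 200 = 0 — FAILS

Answer: No, fails for both x = 100 and x = -100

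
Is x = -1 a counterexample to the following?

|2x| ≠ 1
Substitute x = -1 into the relation:
x = -1: LHS = |2·(-1)| = |-2| = 2; 2 ≠ 1 — holds

The relation holds at x = -1, so it is not a counterexample.

Answer: No, x = -1 is not a counterexample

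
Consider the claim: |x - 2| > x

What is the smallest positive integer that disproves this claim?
Testing positive integers:
x = 1: LHS = |1 - 2| = |-1| = 1; 1 > 1 — FAILS  ← smallest positive counterexample

Answer: x = 1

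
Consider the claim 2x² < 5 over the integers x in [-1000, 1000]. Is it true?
The claim fails at x = 2:
x = 2: LHS = 2·2² = 8; 8 < 5 — FAILS

Because a single integer refutes it, the statement is false.

Answer: False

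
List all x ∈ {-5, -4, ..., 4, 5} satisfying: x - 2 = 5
Over all integers in [-5, 5], LHS − RHS is always negative; it is closest to 0 at x = 5, where it equals -2:
x = 5: LHS = 5 - 2 = 3; 3 = 5 — FAILS
At the ends of the range:
x = -5: LHS = (-5) - 2 = -7; -7 = 5 — FAILS
Hence LHS − RHS is never 0, i.e. the two sides are never equal, so the claimed relation (=) fails for every integer in [-5, 5].

Answer: None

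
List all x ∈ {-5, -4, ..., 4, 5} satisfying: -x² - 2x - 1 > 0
Over all integers in [-5, 5], LHS − RHS is largest at x = -1, where it equals 0:
x = -1: LHS = -(-1)² - 2·(-1) - 1 = 0; 0 > 0 — FAILS
At the ends of the range:
x = -5: LHS = -(-5)² - 2·(-5) - 1 = -16; -16 > 0 — FAILS
x = 5: LHS = -5² - 2·5 - 1 = -36; -36 > 0 — FAILS
Hence LHS − RHS is never positive, i.e. LHS ≤ RHS throughout, so the claimed relation (>) fails for every integer in [-5, 5].

Answer: None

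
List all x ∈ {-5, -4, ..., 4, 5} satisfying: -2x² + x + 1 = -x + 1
Holds for: {0, 1}
Fails for: {-5, -4, -3, -2, -1, 2, 3, 4, 5}

Answer: {0, 1}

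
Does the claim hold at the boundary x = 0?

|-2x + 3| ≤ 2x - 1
x = 0: LHS = |-2·0 + 3| = |3| = 3, RHS = 2·0 - 1 = -1; 3 ≤ -1 — FAILS

The relation fails at x = 0, so x = 0 is a counterexample.

Answer: No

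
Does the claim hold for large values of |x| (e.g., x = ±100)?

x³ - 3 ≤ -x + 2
x = 100: LHS = 100³ - 3 = 999997, RHS = -100 + 2 = -98; 999997 ≤ -98 — FAILS
x = -100: LHS = (-100)³ - 3 = -1000003, RHS = -(-100) + 2 = 102; -1000003 ≤ 102 — holds

Answer: Partially: fails for x = 100, holds for x = -100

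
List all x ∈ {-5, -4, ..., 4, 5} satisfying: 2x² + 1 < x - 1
Over all integers in [-5, 5], LHS − RHS is smallest at x = 0, where it equals 2:
x = 0: LHS = 2·0² + 1 = 1, RHS = 0 - 1 = -1; 1 < -1 — FAILS
At the ends of the range:
x = -5: LHS = 2·(-5)² + 1 = 51, RHS = (-5) - 1 = -6; 51 < -6 — FAILS
x = 5: LHS = 2·5² + 1 = 51, RHS = 5 - 1 = 4; 51 < 4 — FAILS
Hence LHS − RHS is never negative, i.e. LHS ≥ RHS throughout, so the claimed relation (<) fails for every integer in [-5, 5].

Answer: None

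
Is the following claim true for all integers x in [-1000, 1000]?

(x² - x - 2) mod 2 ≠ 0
The claim fails at x = 0:
x = 0: LHS = (0² - 0 - 2) mod 2 = (-2) mod 2 = 0; 0 ≠ 0 — FAILS

Because a single integer refutes it, the statement is false.

Answer: False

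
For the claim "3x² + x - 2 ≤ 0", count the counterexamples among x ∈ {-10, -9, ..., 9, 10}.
Counterexamples in [-10, 10]: {-10, -9, -8, -7, -6, -5, -4, -3, -2, 1, 2, 3, 4, 5, 6, 7, 8, 9, 10}.

Counting them gives 19 values.

Answer: 19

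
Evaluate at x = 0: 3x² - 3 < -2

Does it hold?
x = 0: LHS = 3·0² - 3 = -3; -3 < -2 — holds

The relation is satisfied at x = 0.

Answer: Yes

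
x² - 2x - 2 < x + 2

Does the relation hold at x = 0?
x = 0: LHS = 0² - 2·0 - 2 = -2, RHS = 0 + 2 = 2; -2 < 2 — holds

The relation is satisfied at x = 0.

Answer: Yes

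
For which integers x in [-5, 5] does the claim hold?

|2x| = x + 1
Holds for: {1}
Fails for: {-5, -4, -3, -2, -1, 0, 2, 3, 4, 5}

Answer: {1}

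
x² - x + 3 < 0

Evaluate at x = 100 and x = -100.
x = 100: LHS = 100² - 100 + 3 = 9903; 9903 < 0 — FAILS
x = -100: LHS = (-100)² - (-100) + 3 = 10103; 10103 < 0 — FAILS

Answer: No, fails for both x = 100 and x = -100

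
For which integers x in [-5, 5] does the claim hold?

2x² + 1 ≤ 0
Over all integers in [-5, 5], LHS − RHS is smallest at x = 0, where it equals 1:
x = 0: LHS = 2·0² + 1 = 1; 1 ≤ 0 — FAILS
At the ends of the range:
x = -5: LHS = 2·(-5)² + 1 = 51; 51 ≤ 0 — FAILS
x = 5: LHS = 2·5² + 1 = 51; 51 ≤ 0 — FAILS
Hence LHS − RHS is never zero or negative, i.e. LHS > RHS throughout, so the claimed relation (≤) fails for every integer in [-5, 5].

Answer: None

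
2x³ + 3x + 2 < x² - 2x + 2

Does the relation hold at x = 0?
x = 0: LHS = 2·0³ + 3·0 + 2 = 2, RHS = 0² - 2·0 + 2 = 2; 2 < 2 — FAILS

The relation fails at x = 0, so x = 0 is a counterexample.

Answer: No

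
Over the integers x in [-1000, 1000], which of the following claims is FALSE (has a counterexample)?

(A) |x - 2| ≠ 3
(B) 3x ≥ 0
(A) x = -1: LHS = |(-1) - 2| = |-3| = 3; 3 ≠ 3 — FAILS
(B) x = -1: LHS = 3·(-1) = -3; -3 ≥ 0 — FAILS

Answer: Both A and B are false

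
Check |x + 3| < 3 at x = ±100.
x = 100: LHS = |100 + 3| = |103| = 103; 103 < 3 — FAILS
x = -100: LHS = |(-100) + 3| = |-97| = 97; 97 < 3 — FAILS

Answer: No, fails for both x = 100 and x = -100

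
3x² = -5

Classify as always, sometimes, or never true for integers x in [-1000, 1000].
Over all integers in [-1000, 1000], LHS − RHS is always positive; it is smallest at x = 0, where it equals 5:
x = 0: LHS = 3·0² = 0; 0 = -5 — FAILS
At the ends of the range:
x = -1000: LHS = 3·(-1000)² = 3000000; 3000000 = -5 — FAILS
x = 1000: LHS = 3·1000² = 3000000; 3000000 = -5 — FAILS
Hence LHS − RHS is never 0, i.e. the two sides are never equal, so the claimed relation (=) fails for every integer in [-1000, 1000].

No integer in the range satisfies it.

Answer: Never true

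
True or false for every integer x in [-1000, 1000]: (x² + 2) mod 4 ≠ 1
For a polynomial with integer coefficients, its value mod 4 depends only on x mod 4, so it suffices to check one representative of each residue class, x = 0, 1, 2, 3:
x = 0: LHS = (0² + 2) mod 4 = 2 mod 4 = 2; 2 ≠ 1 — holds
x = 1: LHS = (1² + 2) mod 4 = 3 mod 4 = 3; 3 ≠ 1 — holds
x = 2: LHS = (2² + 2) mod 4 = 6 mod 4 = 2; 2 ≠ 1 — holds
x = 3: LHS = (3² + 2) mod 4 = 11 mod 4 = 3; 3 ≠ 1 — holds
The relation holds in every residue class, so the relation holds for every integer in [-1000, 1000].

No counterexample exists.

Answer: True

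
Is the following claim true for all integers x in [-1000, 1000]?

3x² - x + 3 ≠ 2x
Over all integers in [-1000, 1000], LHS − RHS is always positive; it is smallest at x = 0, where it equals 3:
x = 0: LHS = 3·0² - 0 + 3 = 3, RHS = 2·0 = 0; 3 ≠ 0 — holds
At the ends of the range:
x = -1000: LHS = 3·(-1000)² - (-1000) + 3 = 3001003, RHS = 2·(-1000) = -2000; 3001003 ≠ -2000 — holds
x = 1000: LHS = 3·1000² - 1000 + 3 = 2999003, RHS = 2·1000 = 2000; 2999003 ≠ 2000 — holds
Hence LHS − RHS is never 0, i.e. the two sides are never equal, so the relation holds for every integer in [-1000, 1000].

No counterexample exists.

Answer: True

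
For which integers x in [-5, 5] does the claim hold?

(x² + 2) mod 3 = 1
For a polynomial with integer coefficients, its value mod 3 depends only on x mod 3, so it suffices to check one representative of each residue class, x = 0, 1, 2:
x = 0: LHS = (0² + 2) mod 3 = 2 mod 3 = 2; 2 = 1 — FAILS
x = 1: LHS = (1² + 2) mod 3 = 3 mod 3 = 0; 0 = 1 — FAILS
x = 2: LHS = (2² + 2) mod 3 = 6 mod 3 = 0; 0 = 1 — FAILS
The relation fails in every residue class, so the claimed relation (=) fails for every integer in [-5, 5].

Answer: None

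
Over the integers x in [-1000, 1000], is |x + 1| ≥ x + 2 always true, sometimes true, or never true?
Holds at x = -2: LHS = |(-2) + 1| = |-1| = 1, RHS = (-2) + 2 = 0; 1 ≥ 0 — holds
Fails at x = 0: LHS = |0 + 1| = |1| = 1, RHS = 0 + 2 = 2; 1 ≥ 2 — FAILS
It is satisfied by some integers in the range but not all.

Answer: Sometimes true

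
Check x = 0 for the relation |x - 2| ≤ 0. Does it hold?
x = 0: LHS = |0 - 2| = |-2| = 2; 2 ≤ 0 — FAILS

The relation fails at x = 0, so x = 0 is a counterexample.

Answer: No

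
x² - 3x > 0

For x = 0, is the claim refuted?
Substitute x = 0 into the relation:
x = 0: LHS = 0² - 3·0 = 0; 0 > 0 — FAILS

Since the claim fails at x = 0, this value is a counterexample.

Answer: Yes, x = 0 is a counterexample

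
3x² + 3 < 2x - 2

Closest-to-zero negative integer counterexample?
Testing negative integers from -1 downward:
x = -1: LHS = 3·(-1)² + 3 = 6, RHS = 2·(-1) - 2 = -4; 6 < -4 — FAILS  ← closest negative counterexample to 0

Answer: x = -1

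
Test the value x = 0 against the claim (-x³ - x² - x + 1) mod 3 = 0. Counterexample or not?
Substitute x = 0 into the relation:
x = 0: LHS = (-0³ - 0² - 0 + 1) mod 3 = 1 mod 3 = 1; 1 = 0 — FAILS

Since the claim fails at x = 0, this value is a counterexample.

Answer: Yes, x = 0 is a counterexample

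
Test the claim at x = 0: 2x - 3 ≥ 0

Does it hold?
x = 0: LHS = 2·0 - 3 = -3; -3 ≥ 0 — FAILS

The relation fails at x = 0, so x = 0 is a counterexample.

Answer: No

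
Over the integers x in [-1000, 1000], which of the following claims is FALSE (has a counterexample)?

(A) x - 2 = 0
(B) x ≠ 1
(A) x = 0: LHS = 0 - 2 = -2; -2 = 0 — FAILS
(B) x = 1: 1 ≠ 1 — FAILS

Answer: Both A and B are false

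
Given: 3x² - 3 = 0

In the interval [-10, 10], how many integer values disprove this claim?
Counterexamples in [-10, 10]: {-10, -9, -8, -7, -6, -5, -4, -3, -2, 0, 2, 3, 4, 5, 6, 7, 8, 9, 10}.

Counting them gives 19 values.

Answer: 19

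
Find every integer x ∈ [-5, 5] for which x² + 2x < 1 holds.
Holds for: {-2, -1, 0}
Fails for: {-5, -4, -3, 1, 2, 3, 4, 5}

Answer: {-2, -1, 0}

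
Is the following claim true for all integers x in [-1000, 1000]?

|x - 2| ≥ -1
An absolute value is never negative, so the left side is ≥ 0 for every x, while the right side is -1. Tightest case in [-1000, 1000] is x = 2:
x = 2: LHS = |2 - 2| = |0| = 0; 0 ≥ -1 — holds
Hence LHS − RHS is never negative, i.e. LHS ≥ RHS throughout, so the relation holds for every integer in [-1000, 1000].

No counterexample exists.

Answer: True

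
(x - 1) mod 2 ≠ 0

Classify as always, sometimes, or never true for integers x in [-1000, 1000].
Holds at x = 0: LHS = (0 - 1) mod 2 = (-1) mod 2 = 1; 1 ≠ 0 — holds
Fails at x = 1: LHS = (1 - 1) mod 2 = 0 mod 2 = 0; 0 ≠ 0 — FAILS
It is satisfied by some integers in the range but not all.

Answer: Sometimes true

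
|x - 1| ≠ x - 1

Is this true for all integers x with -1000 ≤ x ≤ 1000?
The claim fails at x = 1:
x = 1: LHS = |1 - 1| = |0| = 0, RHS = 1 - 1 = 0; 0 ≠ 0 — FAILS

Because a single integer refutes it, the statement is false.

Answer: False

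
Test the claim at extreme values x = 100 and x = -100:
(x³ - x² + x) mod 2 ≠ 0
x = 100: LHS = (100³ - 100² + 100) mod 2 = 990100 mod 2 = 0; 0 ≠ 0 — FAILS
x = -100: LHS = ((-100)³ - (-100)² + (-100)) mod 2 = (-1010100) mod 2 = 0; 0 ≠ 0 — FAILS

Answer: No, fails for both x = 100 and x = -100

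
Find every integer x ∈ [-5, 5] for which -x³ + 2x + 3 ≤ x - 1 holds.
Holds for: {2, 3, 4, 5}
Fails for: {-5, -4, -3, -2, -1, 0, 1}

Answer: {2, 3, 4, 5}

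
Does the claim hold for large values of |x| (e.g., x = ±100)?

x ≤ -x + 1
x = 100: RHS = -100 + 1 = -99; 100 ≤ -99 — FAILS
x = -100: RHS = -(-100) + 1 = 101; -100 ≤ 101 — holds

Answer: Partially: fails for x = 100, holds for x = -100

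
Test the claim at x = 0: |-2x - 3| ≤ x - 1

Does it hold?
x = 0: LHS = |-2·0 - 3| = |-3| = 3, RHS = 0 - 1 = -1; 3 ≤ -1 — FAILS

The relation fails at x = 0, so x = 0 is a counterexample.

Answer: No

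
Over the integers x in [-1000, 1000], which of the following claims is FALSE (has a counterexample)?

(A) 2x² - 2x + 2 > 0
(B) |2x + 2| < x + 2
(A) Over all integers in [-1000, 1000], LHS − RHS is smallest at x = 0, where it equals 2:
x = 0: LHS = 2·0² - 2·0 + 2 = 2; 2 > 0 — holds
At the ends of the range:
x = -1000: LHS = 2·(-1000)² - 2·(-1000) + 2 = 2002002; 2002002 > 0 — holds
x = 1000: LHS = 2·1000² - 2·1000 + 2 = 1998002; 1998002 > 0 — holds
Hence LHS − RHS is never zero or negative, i.e. LHS > RHS throughout, so the relation holds for every integer in [-1000, 1000].

(B) x = 0: LHS = |2·0 + 2| = |2| = 2, RHS = 0 + 2 = 2; 2 < 2 — FAILS

Only (B) has a counterexample.

Answer: B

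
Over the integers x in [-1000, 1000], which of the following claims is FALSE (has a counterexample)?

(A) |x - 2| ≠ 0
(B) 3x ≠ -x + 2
(A) x = 2: LHS = |2 - 2| = |0| = 0; 0 ≠ 0 — FAILS

(B) Track d = LHS − RHS over the integers in [-1000, 1000]. Equality would need d = 0, but d changes sign only between consecutive integers, jumping over 0:
x = 0: LHS = 3·0 = 0, RHS = -0 + 2 = 2; 0 ≠ 2 — holds  (d = -2)
x = 1: LHS = 3·1 = 3, RHS = -1 + 2 = 1; 3 ≠ 1 — holds  (d = 2)
Away from these crossings d keeps a constant sign, and checking every integer in [-1000, 1000] confirms d ≠ 0 throughout. Hence the two sides are never equal, so the relation holds for every integer in [-1000, 1000].

Only (A) has a counterexample.

Answer: A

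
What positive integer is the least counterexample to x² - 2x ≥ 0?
Testing positive integers:
x = 1: LHS = 1² - 2·1 = -1; -1 ≥ 0 — FAILS  ← smallest positive counterexample

Answer: x = 1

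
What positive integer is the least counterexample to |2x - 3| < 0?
Testing positive integers:
x = 1: LHS = |2·1 - 3| = |-1| = 1; 1 < 0 — FAILS  ← smallest positive counterexample

Answer: x = 1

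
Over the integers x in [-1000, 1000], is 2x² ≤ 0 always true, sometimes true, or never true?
Holds at x = 0: LHS = 2·0² = 0; 0 ≤ 0 — holds
Fails at x = 1: LHS = 2·1² = 2; 2 ≤ 0 — FAILS
It is satisfied by some integers in the range but not all.

Answer: Sometimes true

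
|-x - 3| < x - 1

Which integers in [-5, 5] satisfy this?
Over all integers in [-5, 5], LHS − RHS is smallest at x = 0, where it equals 4:
x = 0: LHS = |-0 - 3| = |-3| = 3, RHS = 0 - 1 = -1; 3 < -1 — FAILS
At the ends of the range:
x = -5: LHS = |-(-5) - 3| = |2| = 2, RHS = (-5) - 1 = -6; 2 < -6 — FAILS
x = 5: LHS = |-5 - 3| = |-8| = 8, RHS = 5 - 1 = 4; 8 < 4 — FAILS
Hence LHS − RHS is never negative, i.e. LHS ≥ RHS throughout, so the claimed relation (<) fails for every integer in [-5, 5].

Answer: None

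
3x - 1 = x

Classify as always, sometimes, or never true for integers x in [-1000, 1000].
Track d = LHS − RHS over the integers in [-1000, 1000]. Equality would need d = 0, but d changes sign only between consecutive integers, jumping over 0:
x = 0: LHS = 3·0 - 1 = -1; -1 = 0 — FAILS  (d = -1)
x = 1: LHS = 3·1 - 1 = 2; 2 = 1 — FAILS  (d = 1)
Away from these crossings d keeps a constant sign, and checking every integer in [-1000, 1000] confirms d ≠ 0 throughout. Hence the two sides are never equal, so the claimed relation (=) fails for every integer in [-1000, 1000].

No integer in the range satisfies it.

Answer: Never true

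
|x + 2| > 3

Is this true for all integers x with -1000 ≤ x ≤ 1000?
The claim fails at x = 0:
x = 0: LHS = |0 + 2| = |2| = 2; 2 > 3 — FAILS

Because a single integer refutes it, the statement is false.

Answer: False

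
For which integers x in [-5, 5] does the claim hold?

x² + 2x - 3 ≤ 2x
Holds for: {-1, 0, 1}
Fails for: {-5, -4, -3, -2, 2, 3, 4, 5}

Answer: {-1, 0, 1}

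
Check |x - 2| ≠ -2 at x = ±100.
x = 100: LHS = |100 - 2| = |98| = 98; 98 ≠ -2 — holds
x = -100: LHS = |(-100) - 2| = |-102| = 102; 102 ≠ -2 — holds

Answer: Yes, holds for both x = 100 and x = -100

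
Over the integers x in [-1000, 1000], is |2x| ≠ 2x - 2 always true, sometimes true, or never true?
Over all integers in [-1000, 1000], LHS − RHS is always positive; it is smallest at x = 0, where it equals 2:
x = 0: LHS = |2·0| = |0| = 0, RHS = 2·0 - 2 = -2; 0 ≠ -2 — holds
At the ends of the range:
x = -1000: LHS = |2·(-1000)| = |-2000| = 2000, RHS = 2·(-1000) - 2 = -2002; 2000 ≠ -2002 — holds
x = 1000: LHS = |2·1000| = |2000| = 2000, RHS = 2·1000 - 2 = 1998; 2000 ≠ 1998 — holds
Hence LHS − RHS is never 0, i.e. the two sides are never equal, so the relation holds for every integer in [-1000, 1000].

No counterexample exists.

Answer: Always true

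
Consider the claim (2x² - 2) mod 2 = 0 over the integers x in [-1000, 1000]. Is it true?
For a polynomial with integer coefficients, its value mod 2 depends only on x mod 2, so it suffices to check one representative of each residue class, x = 0, 1:
x = 0: LHS = (2·0² - 2) mod 2 = (-2) mod 2 = 0; 0 = 0 — holds
x = 1: LHS = (2·1² - 2) mod 2 = 0 mod 2 = 0; 0 = 0 — holds
The relation holds in every residue class, so the relation holds for every integer in [-1000, 1000].

No counterexample exists.

Answer: True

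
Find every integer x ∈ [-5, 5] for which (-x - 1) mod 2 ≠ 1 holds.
Holds for: {-5, -3, -1, 1, 3, 5}
Fails for: {-4, -2, 0, 2, 4}

Answer: {-5, -3, -1, 1, 3, 5}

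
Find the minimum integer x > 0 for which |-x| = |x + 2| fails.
Testing positive integers:
x = 1: LHS = |-1| = 1, RHS = |1 + 2| = |3| = 3; 1 = 3 — FAILS  ← smallest positive counterexample

Answer: x = 1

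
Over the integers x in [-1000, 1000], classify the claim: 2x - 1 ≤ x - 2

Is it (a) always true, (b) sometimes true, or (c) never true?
Holds at x = -1: LHS = 2·(-1) - 1 = -3, RHS = (-1) - 2 = -3; -3 ≤ -3 — holds
Fails at x = 0: LHS = 2·0 - 1 = -1, RHS = 0 - 2 = -2; -1 ≤ -2 — FAILS
It is satisfied by some integers in the range but not all.

Answer: Sometimes true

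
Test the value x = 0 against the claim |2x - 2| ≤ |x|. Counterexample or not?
Substitute x = 0 into the relation:
x = 0: LHS = |2·0 - 2| = |-2| = 2, RHS = |0| = 0; 2 ≤ 0 — FAILS

Since the claim fails at x = 0, this value is a counterexample.

Answer: Yes, x = 0 is a counterexample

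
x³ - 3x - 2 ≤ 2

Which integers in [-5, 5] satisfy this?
Holds for: {-5, -4, -3, -2, -1, 0, 1, 2}
Fails for: {3, 4, 5}

Answer: {-5, -4, -3, -2, -1, 0, 1, 2}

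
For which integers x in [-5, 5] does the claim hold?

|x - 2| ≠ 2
Holds for: {-5, -4, -3, -2, -1, 1, 2, 3, 5}
Fails for: {0, 4}

Answer: {-5, -4, -3, -2, -1, 1, 2, 3, 5}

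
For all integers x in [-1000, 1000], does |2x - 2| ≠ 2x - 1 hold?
Track d = LHS − RHS over the integers in [-1000, 1000]. Equality would need d = 0, but d changes sign only between consecutive integers, jumping over 0:
x = 0: LHS = |2·0 - 2| = |-2| = 2, RHS = 2·0 - 1 = -1; 2 ≠ -1 — holds  (d = 3)
x = 1: LHS = |2·1 - 2| = |0| = 0, RHS = 2·1 - 1 = 1; 0 ≠ 1 — holds  (d = -1)
Away from these crossings d keeps a constant sign, and checking every integer in [-1000, 1000] confirms d ≠ 0 throughout. Hence the two sides are never equal, so the relation holds for every integer in [-1000, 1000].

No counterexample exists.

Answer: True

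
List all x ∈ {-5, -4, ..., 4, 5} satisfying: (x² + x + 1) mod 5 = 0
For a polynomial with integer coefficients, its value mod 5 depends only on x mod 5, so it suffices to check one representative of each residue class, x = 0, 1, 2, 3, 4:
x = 0: LHS = (0² + 0 + 1) mod 5 = 1 mod 5 = 1; 1 = 0 — FAILS
x = 1: LHS = (1² + 1 + 1) mod 5 = 3 mod 5 = 3; 3 = 0 — FAILS
x = 2: LHS = (2² + 2 + 1) mod 5 = 7 mod 5 = 2; 2 = 0 — FAILS
x = 3: LHS = (3² + 3 + 1) mod 5 = 13 mod 5 = 3; 3 = 0 — FAILS
x = 4: LHS = (4² + 4 + 1) mod 5 = 21 mod 5 = 1; 1 = 0 — FAILS
The relation fails in every residue class, so the claimed relation (=) fails for every integer in [-5, 5].

Answer: None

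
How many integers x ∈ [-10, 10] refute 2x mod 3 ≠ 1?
Counterexamples in [-10, 10]: {-10, -7, -4, -1, 2, 5, 8}.

Counting them gives 7 values.

Answer: 7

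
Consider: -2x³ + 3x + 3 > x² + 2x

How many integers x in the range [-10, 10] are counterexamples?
Counterexamples in [-10, 10]: {2, 3, 4, 5, 6, 7, 8, 9, 10}.

Counting them gives 9 values.

Answer: 9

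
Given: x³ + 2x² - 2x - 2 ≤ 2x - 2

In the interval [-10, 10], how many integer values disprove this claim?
Counterexamples in [-10, 10]: {-3, -2, -1, 2, 3, 4, 5, 6, 7, 8, 9, 10}.

Counting them gives 12 values.

Answer: 12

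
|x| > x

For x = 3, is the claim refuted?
Substitute x = 3 into the relation:
x = 3: LHS = |3| = 3; 3 > 3 — FAILS

Since the claim fails at x = 3, this value is a counterexample.

Answer: Yes, x = 3 is a counterexample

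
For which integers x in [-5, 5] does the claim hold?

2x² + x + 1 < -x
Over all integers in [-5, 5], LHS − RHS is smallest at x = 0, where it equals 1:
x = 0: LHS = 2·0² + 0 + 1 = 1, RHS = -0 = 0; 1 < 0 — FAILS
At the ends of the range:
x = -5: LHS = 2·(-5)² + (-5) + 1 = 46, RHS = -(-5) = 5; 46 < 5 — FAILS
x = 5: LHS = 2·5² + 5 + 1 = 56; 56 < -5 — FAILS
Hence LHS − RHS is never negative, i.e. LHS ≥ RHS throughout, so the claimed relation (<) fails for every integer in [-5, 5].

Answer: None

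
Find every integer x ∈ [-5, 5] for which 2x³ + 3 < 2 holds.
Holds for: {-5, -4, -3, -2, -1}
Fails for: {0, 1, 2, 3, 4, 5}

Answer: {-5, -4, -3, -2, -1}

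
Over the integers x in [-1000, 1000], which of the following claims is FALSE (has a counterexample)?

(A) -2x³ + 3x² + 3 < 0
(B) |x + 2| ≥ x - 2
(A) x = 0: LHS = -2·0³ + 3·0² + 3 = 3; 3 < 0 — FAILS

(B) Over all integers in [-1000, 1000], LHS − RHS is smallest at x = 0, where it equals 4:
x = 0: LHS = |0 + 2| = |2| = 2, RHS = 0 - 2 = -2; 2 ≥ -2 — holds
At the ends of the range:
x = -1000: LHS = |(-1000) + 2| = |-998| = 998, RHS = (-1000) - 2 = -1002; 998 ≥ -1002 — holds
x = 1000: LHS = |1000 + 2| = |1002| = 1002, RHS = 1000 - 2 = 998; 1002 ≥ 998 — holds
Hence LHS − RHS is never negative, i.e. LHS ≥ RHS throughout, so the relation holds for every integer in [-1000, 1000].

Only (A) has a counterexample.

Answer: A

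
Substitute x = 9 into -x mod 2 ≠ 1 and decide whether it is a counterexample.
Substitute x = 9 into the relation:
x = 9: LHS = (-9) mod 2 = 1; 1 ≠ 1 — FAILS

Since the claim fails at x = 9, this value is a counterexample.

Answer: Yes, x = 9 is a counterexample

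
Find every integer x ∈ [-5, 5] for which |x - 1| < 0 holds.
An absolute value is never negative, so the left side is ≥ 0 for every x, while the right side is 0. Tightest case in [-5, 5] is x = 1:
x = 1: LHS = |1 - 1| = |0| = 0; 0 < 0 — FAILS
Hence LHS − RHS is never negative, i.e. LHS ≥ RHS throughout, so the claimed relation (<) fails for every integer in [-5, 5].

Answer: None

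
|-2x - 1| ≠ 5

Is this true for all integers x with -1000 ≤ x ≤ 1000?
The claim fails at x = 2:
x = 2: LHS = |-2·2 - 1| = |-5| = 5; 5 ≠ 5 — FAILS

Because a single integer refutes it, the statement is false.

Answer: False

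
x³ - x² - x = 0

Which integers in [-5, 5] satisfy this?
Holds for: {0}
Fails for: {-5, -4, -3, -2, -1, 1, 2, 3, 4, 5}

Answer: {0}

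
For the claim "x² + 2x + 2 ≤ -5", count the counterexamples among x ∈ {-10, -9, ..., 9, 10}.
Counterexamples in [-10, 10]: {-10, -9, -8, -7, -6, -5, -4, -3, -2, -1, 0, 1, 2, 3, 4, 5, 6, 7, 8, 9, 10}.

Counting them gives 21 values.

Answer: 21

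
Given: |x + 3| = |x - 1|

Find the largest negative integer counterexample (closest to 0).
Testing negative integers from -1 downward:
x = -1: LHS = |(-1) + 3| = |2| = 2, RHS = |(-1) - 1| = |-2| = 2; 2 = 2 — holds
x = -2: LHS = |(-2) + 3| = |1| = 1, RHS = |(-2) - 1| = |-3| = 3; 1 = 3 — FAILS  ← closest negative counterexample to 0

Answer: x = -2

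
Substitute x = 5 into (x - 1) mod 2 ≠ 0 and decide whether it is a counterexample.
Substitute x = 5 into the relation:
x = 5: LHS = (5 - 1) mod 2 = 4 mod 2 = 0; 0 ≠ 0 — FAILS

Since the claim fails at x = 5, this value is a counterexample.

Answer: Yes, x = 5 is a counterexample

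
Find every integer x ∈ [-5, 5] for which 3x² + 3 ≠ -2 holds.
Over all integers in [-5, 5], LHS − RHS is always positive; it is smallest at x = 0, where it equals 5:
x = 0: LHS = 3·0² + 3 = 3; 3 ≠ -2 — holds
At the ends of the range:
x = -5: LHS = 3·(-5)² + 3 = 78; 78 ≠ -2 — holds
x = 5: LHS = 3·5² + 3 = 78; 78 ≠ -2 — holds
Hence LHS − RHS is never 0, i.e. the two sides are never equal, so the relation holds for every integer in [-5, 5].

Answer: All integers in [-5, 5]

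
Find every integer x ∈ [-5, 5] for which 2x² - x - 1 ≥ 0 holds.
Holds for: {-5, -4, -3, -2, -1, 1, 2, 3, 4, 5}
Fails for: {0}

Answer: {-5, -4, -3, -2, -1, 1, 2, 3, 4, 5}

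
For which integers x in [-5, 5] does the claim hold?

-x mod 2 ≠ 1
Holds for: {-4, -2, 0, 2, 4}
Fails for: {-5, -3, -1, 1, 3, 5}

Answer: {-4, -2, 0, 2, 4}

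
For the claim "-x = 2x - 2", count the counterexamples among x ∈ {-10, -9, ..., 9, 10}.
Counterexamples in [-10, 10]: {-10, -9, -8, -7, -6, -5, -4, -3, -2, -1, 0, 1, 2, 3, 4, 5, 6, 7, 8, 9, 10}.

Counting them gives 21 values.

Answer: 21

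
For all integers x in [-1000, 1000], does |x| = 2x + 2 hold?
The claim fails at x = 0:
x = 0: LHS = |0| = 0, RHS = 2·0 + 2 = 2; 0 = 2 — FAILS

Because a single integer refutes it, the statement is false.

Answer: False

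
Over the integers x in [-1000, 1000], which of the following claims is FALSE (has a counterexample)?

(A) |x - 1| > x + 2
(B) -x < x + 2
(A) x = 0: LHS = |0 - 1| = |-1| = 1, RHS = 0 + 2 = 2; 1 > 2 — FAILS
(B) x = -1: LHS = -(-1) = 1, RHS = (-1) + 2 = 1; 1 < 1 — FAILS

Answer: Both A and B are false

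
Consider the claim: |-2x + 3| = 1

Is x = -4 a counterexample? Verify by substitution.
Substitute x = -4 into the relation:
x = -4: LHS = |-2·(-4) + 3| = |11| = 11; 11 = 1 — FAILS

Since the claim fails at x = -4, this value is a counterexample.

Answer: Yes, x = -4 is a counterexample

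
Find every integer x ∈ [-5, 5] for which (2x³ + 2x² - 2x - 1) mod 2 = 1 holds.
For a polynomial with integer coefficients, its value mod 2 depends only on x mod 2, so it suffices to check one representative of each residue class, x = 0, 1:
x = 0: LHS = (2·0³ + 2·0² - 2·0 - 1) mod 2 = (-1) mod 2 = 1; 1 = 1 — holds
x = 1: LHS = (2·1³ + 2·1² - 2·1 - 1) mod 2 = 1 mod 2 = 1; 1 = 1 — holds
The relation holds in every residue class, so the relation holds for every integer in [-5, 5].

Answer: All integers in [-5, 5]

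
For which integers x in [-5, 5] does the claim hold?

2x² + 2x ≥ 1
Holds for: {-5, -4, -3, -2, 1, 2, 3, 4, 5}
Fails for: {-1, 0}

Answer: {-5, -4, -3, -2, 1, 2, 3, 4, 5}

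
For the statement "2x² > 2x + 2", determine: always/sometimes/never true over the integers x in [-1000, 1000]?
Holds at x = -1: LHS = 2·(-1)² = 2, RHS = 2·(-1) + 2 = 0; 2 > 0 — holds
Fails at x = 0: LHS = 2·0² = 0, RHS = 2·0 + 2 = 2; 0 > 2 — FAILS
It is satisfied by some integers in the range but not all.

Answer: Sometimes true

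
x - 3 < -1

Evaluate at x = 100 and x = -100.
x = 100: LHS = 100 - 3 = 97; 97 < -1 — FAILS
x = -100: LHS = (-100) - 3 = -103; -103 < -1 — holds

Answer: Partially: fails for x = 100, holds for x = -100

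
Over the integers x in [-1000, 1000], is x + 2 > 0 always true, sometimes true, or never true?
Holds at x = 0: LHS = 0 + 2 = 2; 2 > 0 — holds
Fails at x = -2: LHS = (-2) + 2 = 0; 0 > 0 — FAILS
It is satisfied by some integers in the range but not all.

Answer: Sometimes true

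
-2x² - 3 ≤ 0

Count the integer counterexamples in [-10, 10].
Over all integers in [-10, 10], LHS − RHS is largest at x = 0, where it equals -3:
x = 0: LHS = -2·0² - 3 = -3; -3 ≤ 0 — holds
At the ends of the range:
x = -10: LHS = -2·(-10)² - 3 = -203; -203 ≤ 0 — holds
x = 10: LHS = -2·10² - 3 = -203; -203 ≤ 0 — holds
Hence LHS − RHS is never positive, i.e. LHS ≤ RHS throughout, so the relation holds for every integer in [-10, 10].

No counterexample appears in that range.

Answer: 0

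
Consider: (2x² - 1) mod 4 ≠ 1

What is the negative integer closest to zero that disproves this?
Testing negative integers from -1 downward:
x = -1: LHS = (2·(-1)² - 1) mod 4 = 1 mod 4 = 1; 1 ≠ 1 — FAILS  ← closest negative counterexample to 0

Answer: x = -1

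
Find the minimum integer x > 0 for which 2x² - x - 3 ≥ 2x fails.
Testing positive integers:
x = 1: LHS = 2·1² - 1 - 3 = -2, RHS = 2·1 = 2; -2 ≥ 2 — FAILS  ← smallest positive counterexample

Answer: x = 1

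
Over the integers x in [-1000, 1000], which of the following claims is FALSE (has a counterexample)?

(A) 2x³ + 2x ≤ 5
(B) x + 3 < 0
(A) x = 2: LHS = 2·2³ + 2·2 = 20; 20 ≤ 5 — FAILS
(B) x = 0: LHS = 0 + 3 = 3; 3 < 0 — FAILS

Answer: Both A and B are false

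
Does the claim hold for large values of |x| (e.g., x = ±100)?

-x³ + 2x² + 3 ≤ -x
x = 100: LHS = -100³ + 2·100² + 3 = -979997; -979997 ≤ -100 — holds
x = -100: LHS = -(-100)³ + 2·(-100)² + 3 = 1020003, RHS = -(-100) = 100; 1020003 ≤ 100 — FAILS

Answer: Partially: holds for x = 100, fails for x = -100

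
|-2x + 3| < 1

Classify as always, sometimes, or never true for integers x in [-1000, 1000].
Over all integers in [-1000, 1000], LHS − RHS is smallest at x = 1, where it equals 0:
x = 1: LHS = |-2·1 + 3| = |1| = 1; 1 < 1 — FAILS
At the ends of the range:
x = -1000: LHS = |-2·(-1000) + 3| = |2003| = 2003; 2003 < 1 — FAILS
x = 1000: LHS = |-2·1000 + 3| = |-1997| = 1997; 1997 < 1 — FAILS
Hence LHS − RHS is never negative, i.e. LHS ≥ RHS throughout, so the claimed relation (<) fails for every integer in [-1000, 1000].

No integer in the range satisfies it.

Answer: Never true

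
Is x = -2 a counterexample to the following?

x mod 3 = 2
Substitute x = -2 into the relation:
x = -2: LHS = (-2) mod 3 = 1; 1 = 2 — FAILS

Since the claim fails at x = -2, this value is a counterexample.

Answer: Yes, x = -2 is a counterexample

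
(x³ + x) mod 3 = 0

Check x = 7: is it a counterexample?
Substitute x = 7 into the relation:
x = 7: LHS = (7³ + 7) mod 3 = 350 mod 3 = 2; 2 = 0 — FAILS

Since the claim fails at x = 7, this value is a counterexample.

Answer: Yes, x = 7 is a counterexample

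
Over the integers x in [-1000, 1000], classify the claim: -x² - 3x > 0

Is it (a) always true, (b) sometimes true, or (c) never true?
Holds at x = -1: LHS = -(-1)² - 3·(-1) = 2; 2 > 0 — holds
Fails at x = 0: LHS = -0² - 3·0 = 0; 0 > 0 — FAILS
It is satisfied by some integers in the range but not all.

Answer: Sometimes true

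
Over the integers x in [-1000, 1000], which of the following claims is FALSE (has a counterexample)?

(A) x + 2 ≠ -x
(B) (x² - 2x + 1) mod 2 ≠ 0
(A) x = -1: LHS = (-1) + 2 = 1, RHS = -(-1) = 1; 1 ≠ 1 — FAILS
(B) x = 1: LHS = (1² - 2·1 + 1) mod 2 = 0 mod 2 = 0; 0 ≠ 0 — FAILS

Answer: Both A and B are false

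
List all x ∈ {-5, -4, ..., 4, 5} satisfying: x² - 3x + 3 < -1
Over all integers in [-5, 5], LHS − RHS is smallest at x = 1, where it equals 2:
x = 1: LHS = 1² - 3·1 + 3 = 1; 1 < -1 — FAILS
At the ends of the range:
x = -5: LHS = (-5)² - 3·(-5) + 3 = 43; 43 < -1 — FAILS
x = 5: LHS = 5² - 3·5 + 3 = 13; 13 < -1 — FAILS
Hence LHS − RHS is never negative, i.e. LHS ≥ RHS throughout, so the claimed relation (<) fails for every integer in [-5, 5].

Answer: None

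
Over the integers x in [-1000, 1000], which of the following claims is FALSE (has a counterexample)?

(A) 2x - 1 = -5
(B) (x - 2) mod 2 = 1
(A) x = 0: LHS = 2·0 - 1 = -1; -1 = -5 — FAILS
(B) x = 0: LHS = (0 - 2) mod 2 = (-2) mod 2 = 0; 0 = 1 — FAILS

Answer: Both A and B are false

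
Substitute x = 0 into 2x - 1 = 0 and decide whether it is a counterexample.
Substitute x = 0 into the relation:
x = 0: LHS = 2·0 - 1 = -1; -1 = 0 — FAILS

Since the claim fails at x = 0, this value is a counterexample.

Answer: Yes, x = 0 is a counterexample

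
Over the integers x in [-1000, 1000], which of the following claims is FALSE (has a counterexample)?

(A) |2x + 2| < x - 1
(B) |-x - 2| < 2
(A) x = 0: LHS = |2·0 + 2| = |2| = 2, RHS = 0 - 1 = -1; 2 < -1 — FAILS
(B) x = 0: LHS = |-0 - 2| = |-2| = 2; 2 < 2 — FAILS

Answer: Both A and B are false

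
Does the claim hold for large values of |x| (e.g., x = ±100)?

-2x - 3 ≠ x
x = 100: LHS = -2·100 - 3 = -203; -203 ≠ 100 — holds
x = -100: LHS = -2·(-100) - 3 = 197; 197 ≠ -100 — holds

Answer: Yes, holds for both x = 100 and x = -100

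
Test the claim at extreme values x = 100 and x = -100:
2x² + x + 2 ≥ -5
x = 100: LHS = 2·100² + 100 + 2 = 20102; 20102 ≥ -5 — holds
x = -100: LHS = 2·(-100)² + (-100) + 2 = 19902; 19902 ≥ -5 — holds

Answer: Yes, holds for both x = 100 and x = -100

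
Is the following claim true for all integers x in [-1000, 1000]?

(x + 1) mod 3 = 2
The claim fails at x = 0:
x = 0: LHS = (0 + 1) mod 3 = 1 mod 3 = 1; 1 = 2 — FAILS

Because a single integer refutes it, the statement is false.

Answer: False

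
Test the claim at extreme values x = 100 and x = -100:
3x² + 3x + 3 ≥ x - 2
x = 100: LHS = 3·100² + 3·100 + 3 = 30303, RHS = 100 - 2 = 98; 30303 ≥ 98 — holds
x = -100: LHS = 3·(-100)² + 3·(-100) + 3 = 29703, RHS = (-100) - 2 = -102; 29703 ≥ -102 — holds

Answer: Yes, holds for both x = 100 and x = -100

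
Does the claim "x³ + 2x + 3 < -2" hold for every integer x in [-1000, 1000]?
The claim fails at x = 0:
x = 0: LHS = 0³ + 2·0 + 3 = 3; 3 < -2 — FAILS

Because a single integer refutes it, the statement is false.

Answer: False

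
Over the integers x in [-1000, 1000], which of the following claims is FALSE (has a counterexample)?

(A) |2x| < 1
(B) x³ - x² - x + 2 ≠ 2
(A) x = 1: LHS = |2·1| = |2| = 2; 2 < 1 — FAILS
(B) x = 0: LHS = 0³ - 0² - 0 + 2 = 2; 2 ≠ 2 — FAILS

Answer: Both A and B are false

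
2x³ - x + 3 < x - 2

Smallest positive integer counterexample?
Testing positive integers:
x = 1: LHS = 2·1³ - 1 + 3 = 4, RHS = 1 - 2 = -1; 4 < -1 — FAILS  ← smallest positive counterexample

Answer: x = 1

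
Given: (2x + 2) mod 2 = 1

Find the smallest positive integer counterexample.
Testing positive integers:
x = 1: LHS = (2·1 + 2) mod 2 = 4 mod 2 = 0; 0 = 1 — FAILS  ← smallest positive counterexample

Answer: x = 1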